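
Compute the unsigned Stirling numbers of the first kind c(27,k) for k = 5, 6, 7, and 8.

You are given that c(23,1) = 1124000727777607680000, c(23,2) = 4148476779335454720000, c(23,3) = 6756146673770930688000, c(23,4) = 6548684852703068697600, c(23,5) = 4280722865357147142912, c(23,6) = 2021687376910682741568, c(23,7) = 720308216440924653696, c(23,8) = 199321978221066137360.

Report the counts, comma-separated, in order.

row 24: T[24][2]=23·4148476779335454720000+1124000727777607680000=96538966652493066240000  T[24][3]=23·6756146673770930688000+4148476779335454720000=159539850276066860544000  T[24][4]=23·6548684852703068697600+6756146673770930688000=157375898285941510732800  T[24][5]=23·4280722865357147142912+6548684852703068697600=105005310755917452984576  T[24][6]=23·2021687376910682741568+4280722865357147142912=50779532534302850198976  T[24][7]=23·720308216440924653696+2021687376910682741568=18588776355051949776576  T[24][8]=23·199321978221066137360+720308216440924653696=5304713715525445812976
row 25: T[25][3]=24·159539850276066860544000+96538966652493066240000=3925495373278097719296000  T[25][4]=24·157375898285941510732800+159539850276066860544000=3936561409138663118131200  T[25][5]=24·105005310755917452984576+157375898285941510732800=2677503356427960382362624  T[25][6]=24·50779532534302850198976+105005310755917452984576=1323714091579185857760000  T[25][7]=24·18588776355051949776576+50779532534302850198976=496910165055549644836800  T[25][8]=24·5304713715525445812976+18588776355051949776576=145901905527662649288000
row 26: T[26][4]=25·3936561409138663118131200+3925495373278097719296000=102339530601744675672576000  T[26][5]=25·2677503356427960382362624+3936561409138663118131200=70874145319837672677196800  T[26][6]=25·1323714091579185857760000+2677503356427960382362624=35770355645907606826362624  T[26][7]=25·496910165055549644836800+1323714091579185857760000=13746468217967926978680000  T[26][8]=25·145901905527662649288000+496910165055549644836800=4144457803247115877036800
row 27: T[27][5]=26·70874145319837672677196800+102339530601744675672576000=1945067308917524165279692800  T[27][6]=26·35770355645907606826362624+70874145319837672677196800=1000903392113435450162625024  T[27][7]=26·13746468217967926978680000+35770355645907606826362624=393178529313073708272042624  T[27][8]=26·4144457803247115877036800+13746468217967926978680000=121502371102392939781636800
Read c(27,5) = 1945067308917524165279692800, c(27,6) = 1000903392113435450162625024, c(27,7) = 393178529313073708272042624, c(27,8) = 121502371102392939781636800.

1945067308917524165279692800, 1000903392113435450162625024, 393178529313073708272042624, 121502371102392939781636800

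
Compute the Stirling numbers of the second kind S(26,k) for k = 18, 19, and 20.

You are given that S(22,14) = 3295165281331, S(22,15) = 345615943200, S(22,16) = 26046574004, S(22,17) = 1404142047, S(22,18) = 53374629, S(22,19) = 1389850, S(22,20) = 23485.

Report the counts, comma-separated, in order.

107025546101760, 6433839018750, 290622864675

@23  (23,15):345615943200·15+3295165281331→8479404429331, (23,16):26046574004·16+345615943200→762361127264, (23,17):1404142047·17+26046574004→49916988803, (23,18):53374629·18+1404142047→2364885369, (23,19):1389850·19+53374629→79781779, (23,20):23485·20+1389850→1859550
@24  (24,16):762361127264·16+8479404429331→20677182465555, (24,17):49916988803·17+762361127264→1610949936915, (24,18):2364885369·18+49916988803→92484925445, (24,19):79781779·19+2364885369→3880739170, (24,20):1859550·20+79781779→116972779
@25  (25,17):1610949936915·17+20677182465555→48063331393110, (25,18):92484925445·18+1610949936915→3275678594925, (25,19):3880739170·19+92484925445→166218969675, (25,20):116972779·20+3880739170→6220194750
@26  (26,18):3275678594925·18+48063331393110→107025546101760, (26,19):166218969675·19+3275678594925→6433839018750, (26,20):6220194750·20+166218969675→290622864675
Read S(26,18) = 107025546101760, S(26,19) = 6433839018750, S(26,20) = 290622864675.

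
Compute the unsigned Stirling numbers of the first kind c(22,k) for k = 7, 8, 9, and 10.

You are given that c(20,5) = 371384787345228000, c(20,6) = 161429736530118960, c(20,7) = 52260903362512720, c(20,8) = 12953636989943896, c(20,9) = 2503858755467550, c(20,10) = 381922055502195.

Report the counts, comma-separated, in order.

28939583397335447760, 7744654310169576800, 1634980697246583456, 276019109275035346

@21  (21,6):161429736530118960·20+371384787345228000→3599979517947607200, (21,7):52260903362512720·20+161429736530118960→1206647803780373360, (21,8):12953636989943896·20+52260903362512720→311333643161390640, (21,9):2503858755467550·20+12953636989943896→63030812099294896, (21,10):381922055502195·20+2503858755467550→10142299865511450
@22  (22,7):1206647803780373360·21+3599979517947607200→28939583397335447760, (22,8):311333643161390640·21+1206647803780373360→7744654310169576800, (22,9):63030812099294896·21+311333643161390640→1634980697246583456, (22,10):10142299865511450·21+63030812099294896→276019109275035346
Read c(22,7) = 28939583397335447760, c(22,8) = 7744654310169576800, c(22,9) = 1634980697246583456, c(22,10) = 276019109275035346.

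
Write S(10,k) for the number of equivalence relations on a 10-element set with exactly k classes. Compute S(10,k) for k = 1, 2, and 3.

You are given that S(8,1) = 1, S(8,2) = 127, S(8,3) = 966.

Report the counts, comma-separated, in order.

1, 511, 9330

i=9: T(9,1)=0+1·1=1 | T(9,2)=1+2·127=255 | T(9,3)=127+3·966=3025
i=10: T(10,1)=0+1·1=1 | T(10,2)=1+2·255=511 | T(10,3)=255+3·3025=9330
Read S(10,1) = 1, S(10,2) = 511, S(10,3) = 9330.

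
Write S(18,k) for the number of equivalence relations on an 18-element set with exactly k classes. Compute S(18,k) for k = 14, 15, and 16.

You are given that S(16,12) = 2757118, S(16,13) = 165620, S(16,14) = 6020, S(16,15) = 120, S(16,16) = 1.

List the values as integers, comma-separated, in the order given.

i=17: T(17,13)=2757118+13·165620=4910178 | T(17,14)=165620+14·6020=249900 | T(17,15)=6020+15·120=7820 | T(17,16)=120+16·1=136
i=18: T(18,14)=4910178+14·249900=8408778 | T(18,15)=249900+15·7820=367200 | T(18,16)=7820+16·136=9996
Read S(18,14) = 8408778, S(18,15) = 367200, S(18,16) = 9996.

8408778, 367200, 9996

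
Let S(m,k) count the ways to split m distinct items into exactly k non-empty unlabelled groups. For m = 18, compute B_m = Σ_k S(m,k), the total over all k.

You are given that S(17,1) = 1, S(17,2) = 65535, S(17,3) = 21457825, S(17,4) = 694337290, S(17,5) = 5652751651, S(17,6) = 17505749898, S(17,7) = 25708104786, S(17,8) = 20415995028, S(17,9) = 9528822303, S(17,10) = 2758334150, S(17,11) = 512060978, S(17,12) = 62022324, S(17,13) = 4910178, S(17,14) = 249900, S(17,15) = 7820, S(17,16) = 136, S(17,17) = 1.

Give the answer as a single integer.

682076806159

row 18: T[18][1]=1·1+0=1  T[18][2]=2·65535+1=131071  T[18][3]=3·21457825+65535=64439010  T[18][4]=4·694337290+21457825=2798806985  T[18][5]=5·5652751651+694337290=28958095545  T[18][6]=6·17505749898+5652751651=110687251039  T[18][7]=7·25708104786+17505749898=197462483400  T[18][8]=8·20415995028+25708104786=189036065010  T[18][9]=9·9528822303+20415995028=106175395755  T[18][10]=10·2758334150+9528822303=37112163803  T[18][11]=11·512060978+2758334150=8391004908  T[18][12]=12·62022324+512060978=1256328866  T[18][13]=13·4910178+62022324=125854638  T[18][14]=14·249900+4910178=8408778  T[18][15]=15·7820+249900=367200  T[18][16]=16·136+7820=9996  T[18][17]=17·1+136=153  T[18][18]=18·0+1=1
B_18 = ΣS(18,k) = 1+131071+64439010+2798806985+28958095545+110687251039+197462483400+189036065010+106175395755+37112163803+8391004908+1256328866+125854638+8408778+367200+9996+153+1 = 682076806159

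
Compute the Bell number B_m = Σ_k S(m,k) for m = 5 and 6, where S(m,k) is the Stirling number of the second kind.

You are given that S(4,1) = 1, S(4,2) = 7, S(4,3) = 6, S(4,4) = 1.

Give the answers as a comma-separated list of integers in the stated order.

52, 203

row 5: T[5][1]=1·1+0=1  T[5][2]=2·7+1=15  T[5][3]=3·6+7=25  T[5][4]=4·1+6=10  T[5][5]=5·0+1=1
row 6: T[6][1]=1·1+0=1  T[6][2]=2·15+1=31  T[6][3]=3·25+15=90  T[6][4]=4·10+25=65  T[6][5]=5·1+10=15  T[6][6]=6·0+1=1
B_5 = ΣS(5,k) = 1+15+25+10+1 = 52
B_6 = ΣS(6,k) = 1+31+90+65+15+1 = 203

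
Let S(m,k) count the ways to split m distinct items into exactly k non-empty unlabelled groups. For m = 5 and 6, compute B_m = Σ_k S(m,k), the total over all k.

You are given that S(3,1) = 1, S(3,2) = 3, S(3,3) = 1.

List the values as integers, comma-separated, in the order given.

52, 203

@4  (4,1):1·1+0→1, (4,2):3·2+1→7, (4,3):1·3+3→6, (4,4):0·4+1→1
@5  (5,1):1·1+0→1, (5,2):7·2+1→15, (5,3):6·3+7→25, (5,4):1·4+6→10, (5,5):0·5+1→1
@6  (6,1):1·1+0→1, (6,2):15·2+1→31, (6,3):25·3+15→90, (6,4):10·4+25→65, (6,5):1·5+10→15, (6,6):0·6+1→1
B_5 = ΣS(5,k) = 1+15+25+10+1 = 52
B_6 = ΣS(6,k) = 1+31+90+65+15+1 = 203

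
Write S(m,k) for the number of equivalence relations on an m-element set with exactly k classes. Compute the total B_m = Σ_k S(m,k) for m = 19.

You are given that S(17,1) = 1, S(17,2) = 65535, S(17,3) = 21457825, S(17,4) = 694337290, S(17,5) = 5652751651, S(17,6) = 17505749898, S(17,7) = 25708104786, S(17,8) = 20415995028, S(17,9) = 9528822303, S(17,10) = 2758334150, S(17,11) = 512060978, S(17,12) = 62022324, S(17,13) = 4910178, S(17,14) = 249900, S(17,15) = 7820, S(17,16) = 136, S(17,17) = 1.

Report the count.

i=18: T(18,1)=0+1·1=1 | T(18,2)=1+2·65535=131071 | T(18,3)=65535+3·21457825=64439010 | T(18,4)=21457825+4·694337290=2798806985 | T(18,5)=694337290+5·5652751651=28958095545 | T(18,6)=5652751651+6·17505749898=110687251039 | T(18,7)=17505749898+7·25708104786=197462483400 | T(18,8)=25708104786+8·20415995028=189036065010 | T(18,9)=20415995028+9·9528822303=106175395755 | T(18,10)=9528822303+10·2758334150=37112163803 | T(18,11)=2758334150+11·512060978=8391004908 | T(18,12)=512060978+12·62022324=1256328866 | T(18,13)=62022324+13·4910178=125854638 | T(18,14)=4910178+14·249900=8408778 | T(18,15)=249900+15·7820=367200 | T(18,16)=7820+16·136=9996 | T(18,17)=136+17·1=153 | T(18,18)=1+18·0=1
i=19: T(19,1)=0+1·1=1 | T(19,2)=1+2·131071=262143 | T(19,3)=131071+3·64439010=193448101 | T(19,4)=64439010+4·2798806985=11259666950 | T(19,5)=2798806985+5·28958095545=147589284710 | T(19,6)=28958095545+6·110687251039=693081601779 | T(19,7)=110687251039+7·197462483400=1492924634839 | T(19,8)=197462483400+8·189036065010=1709751003480 | T(19,9)=189036065010+9·106175395755=1144614626805 | T(19,10)=106175395755+10·37112163803=477297033785 | T(19,11)=37112163803+11·8391004908=129413217791 | T(19,12)=8391004908+12·1256328866=23466951300 | T(19,13)=1256328866+13·125854638=2892439160 | T(19,14)=125854638+14·8408778=243577530 | T(19,15)=8408778+15·367200=13916778 | T(19,16)=367200+16·9996=527136 | T(19,17)=9996+17·153=12597 | T(19,18)=153+18·1=171 | T(19,19)=1+19·0=1
B_19 = ΣS(19,k) = 1+262143+193448101+11259666950+147589284710+693081601779+1492924634839+1709751003480+1144614626805+477297033785+129413217791+23466951300+2892439160+243577530+13916778+527136+12597+171+1 = 5832742205057

5832742205057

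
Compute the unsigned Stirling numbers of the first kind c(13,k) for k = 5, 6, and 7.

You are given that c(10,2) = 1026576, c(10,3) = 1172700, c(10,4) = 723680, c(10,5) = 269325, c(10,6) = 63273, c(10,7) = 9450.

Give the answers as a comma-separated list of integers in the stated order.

657206836, 206070150, 44990231

i=11: T(11,3)=1026576+10·1172700=12753576 | T(11,4)=1172700+10·723680=8409500 | T(11,5)=723680+10·269325=3416930 | T(11,6)=269325+10·63273=902055 | T(11,7)=63273+10·9450=157773
i=12: T(12,4)=12753576+11·8409500=105258076 | T(12,5)=8409500+11·3416930=45995730 | T(12,6)=3416930+11·902055=13339535 | T(12,7)=902055+11·157773=2637558
i=13: T(13,5)=105258076+12·45995730=657206836 | T(13,6)=45995730+12·13339535=206070150 | T(13,7)=13339535+12·2637558=44990231
Read c(13,5) = 657206836, c(13,6) = 206070150, c(13,7) = 44990231.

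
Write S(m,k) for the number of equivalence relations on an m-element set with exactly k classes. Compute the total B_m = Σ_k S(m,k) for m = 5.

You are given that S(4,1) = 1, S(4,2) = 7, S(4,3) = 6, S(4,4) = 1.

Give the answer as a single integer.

52

@5  (5,1):1·1+0→1, (5,2):7·2+1→15, (5,3):6·3+7→25, (5,4):1·4+6→10, (5,5):0·5+1→1
B_5 = ΣS(5,k) = 1+15+25+10+1 = 52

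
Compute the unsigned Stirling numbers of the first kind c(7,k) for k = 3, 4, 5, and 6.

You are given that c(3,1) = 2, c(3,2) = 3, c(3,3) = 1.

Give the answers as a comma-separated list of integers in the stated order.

[4] T[4,1]:3*2+0=6 · T[4,2]:3*3+2=11 · T[4,3]:3*1+3=6 · T[4,4]:3*0+1=1
[5] T[5,1]:4*6+0=24 · T[5,2]:4*11+6=50 · T[5,3]:4*6+11=35 · T[5,4]:4*1+6=10 · T[5,5]:4*0+1=1
[6] T[6,2]:5*50+24=274 · T[6,3]:5*35+50=225 · T[6,4]:5*10+35=85 · T[6,5]:5*1+10=15 · T[6,6]:5*0+1=1
[7] T[7,3]:6*225+274=1624 · T[7,4]:6*85+225=735 · T[7,5]:6*15+85=175 · T[7,6]:6*1+15=21
Read c(7,3) = 1624, c(7,4) = 735, c(7,5) = 175, c(7,6) = 21.

1624, 735, 175, 21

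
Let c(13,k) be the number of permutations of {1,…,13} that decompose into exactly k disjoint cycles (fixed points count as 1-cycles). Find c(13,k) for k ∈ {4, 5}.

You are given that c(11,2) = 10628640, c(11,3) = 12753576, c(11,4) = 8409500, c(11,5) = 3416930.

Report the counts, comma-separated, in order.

r12: T_12,3=11×12753576+10628640=150917976; T_12,4=11×8409500+12753576=105258076; T_12,5=11×3416930+8409500=45995730
r13: T_13,4=12×105258076+150917976=1414014888; T_13,5=12×45995730+105258076=657206836
Read c(13,4) = 1414014888, c(13,5) = 657206836.

1414014888, 657206836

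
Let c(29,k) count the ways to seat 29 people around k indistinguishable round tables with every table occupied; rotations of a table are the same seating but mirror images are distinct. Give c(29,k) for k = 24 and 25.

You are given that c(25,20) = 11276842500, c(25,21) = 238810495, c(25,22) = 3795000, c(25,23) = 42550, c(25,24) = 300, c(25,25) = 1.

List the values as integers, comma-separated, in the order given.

55880640270, 843041745

r26: T_26,21=25×238810495+11276842500=17247104875; T_26,22=25×3795000+238810495=333685495; T_26,23=25×42550+3795000=4858750; T_26,24=25×300+42550=50050; T_26,25=25×1+300=325
r27: T_27,22=26×333685495+17247104875=25922927745; T_27,23=26×4858750+333685495=460012995; T_27,24=26×50050+4858750=6160050; T_27,25=26×325+50050=58500
r28: T_28,23=27×460012995+25922927745=38343278610; T_28,24=27×6160050+460012995=626334345; T_28,25=27×58500+6160050=7739550
r29: T_29,24=28×626334345+38343278610=55880640270; T_29,25=28×7739550+626334345=843041745
Read c(29,24) = 55880640270, c(29,25) = 843041745.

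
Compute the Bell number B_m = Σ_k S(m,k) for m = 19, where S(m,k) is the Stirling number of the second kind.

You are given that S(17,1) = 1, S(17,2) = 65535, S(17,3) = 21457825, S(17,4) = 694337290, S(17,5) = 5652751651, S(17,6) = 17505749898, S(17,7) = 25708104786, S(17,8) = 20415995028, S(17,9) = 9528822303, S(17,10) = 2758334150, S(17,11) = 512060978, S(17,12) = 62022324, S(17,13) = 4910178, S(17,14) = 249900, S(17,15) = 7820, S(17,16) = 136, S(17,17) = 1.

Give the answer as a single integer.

5832742205057

row 18: T[18][1]=1·1+0=1  T[18][2]=2·65535+1=131071  T[18][3]=3·21457825+65535=64439010  T[18][4]=4·694337290+21457825=2798806985  T[18][5]=5·5652751651+694337290=28958095545  T[18][6]=6·17505749898+5652751651=110687251039  T[18][7]=7·25708104786+17505749898=197462483400  T[18][8]=8·20415995028+25708104786=189036065010  T[18][9]=9·9528822303+20415995028=106175395755  T[18][10]=10·2758334150+9528822303=37112163803  T[18][11]=11·512060978+2758334150=8391004908  T[18][12]=12·62022324+512060978=1256328866  T[18][13]=13·4910178+62022324=125854638  T[18][14]=14·249900+4910178=8408778  T[18][15]=15·7820+249900=367200  T[18][16]=16·136+7820=9996  T[18][17]=17·1+136=153  T[18][18]=18·0+1=1
row 19: T[19][1]=1·1+0=1  T[19][2]=2·131071+1=262143  T[19][3]=3·64439010+131071=193448101  T[19][4]=4·2798806985+64439010=11259666950  T[19][5]=5·28958095545+2798806985=147589284710  T[19][6]=6·110687251039+28958095545=693081601779  T[19][7]=7·197462483400+110687251039=1492924634839  T[19][8]=8·189036065010+197462483400=1709751003480  T[19][9]=9·106175395755+189036065010=1144614626805  T[19][10]=10·37112163803+106175395755=477297033785  T[19][11]=11·8391004908+37112163803=129413217791  T[19][12]=12·1256328866+8391004908=23466951300  T[19][13]=13·125854638+1256328866=2892439160  T[19][14]=14·8408778+125854638=243577530  T[19][15]=15·367200+8408778=13916778  T[19][16]=16·9996+367200=527136  T[19][17]=17·153+9996=12597  T[19][18]=18·1+153=171  T[19][19]=19·0+1=1
B_19 = ΣS(19,k) = 1+262143+193448101+11259666950+147589284710+693081601779+1492924634839+1709751003480+1144614626805+477297033785+129413217791+23466951300+2892439160+243577530+13916778+527136+12597+171+1 = 5832742205057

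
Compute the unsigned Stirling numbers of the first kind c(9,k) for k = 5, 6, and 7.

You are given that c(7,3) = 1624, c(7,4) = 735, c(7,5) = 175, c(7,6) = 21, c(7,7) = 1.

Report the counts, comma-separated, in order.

22449, 4536, 546

i=8: T(8,4)=1624+7·735=6769 | T(8,5)=735+7·175=1960 | T(8,6)=175+7·21=322 | T(8,7)=21+7·1=28
i=9: T(9,5)=6769+8·1960=22449 | T(9,6)=1960+8·322=4536 | T(9,7)=322+8·28=546
Read c(9,5) = 22449, c(9,6) = 4536, c(9,7) = 546.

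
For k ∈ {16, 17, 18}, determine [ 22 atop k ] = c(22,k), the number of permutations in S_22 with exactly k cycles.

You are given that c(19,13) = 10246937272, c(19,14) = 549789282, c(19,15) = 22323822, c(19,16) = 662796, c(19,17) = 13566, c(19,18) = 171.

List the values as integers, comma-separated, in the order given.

75289668850, 2792167686, 79721796

i=20: T(20,14)=10246937272+19·549789282=20692933630 | T(20,15)=549789282+19·22323822=973941900 | T(20,16)=22323822+19·662796=34916946 | T(20,17)=662796+19·13566=920550 | T(20,18)=13566+19·171=16815
i=21: T(21,15)=20692933630+20·973941900=40171771630 | T(21,16)=973941900+20·34916946=1672280820 | T(21,17)=34916946+20·920550=53327946 | T(21,18)=920550+20·16815=1256850
i=22: T(22,16)=40171771630+21·1672280820=75289668850 | T(22,17)=1672280820+21·53327946=2792167686 | T(22,18)=53327946+21·1256850=79721796
Read c(22,16) = 75289668850, c(22,17) = 2792167686, c(22,18) = 79721796.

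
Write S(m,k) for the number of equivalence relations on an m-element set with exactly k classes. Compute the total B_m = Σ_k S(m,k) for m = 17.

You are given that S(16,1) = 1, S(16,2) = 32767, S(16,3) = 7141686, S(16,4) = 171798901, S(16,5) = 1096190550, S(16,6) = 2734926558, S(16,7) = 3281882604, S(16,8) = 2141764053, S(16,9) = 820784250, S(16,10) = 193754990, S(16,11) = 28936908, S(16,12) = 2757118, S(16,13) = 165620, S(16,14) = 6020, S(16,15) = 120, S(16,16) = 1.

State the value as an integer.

r17: T_17,1=1×1+0=1; T_17,2=2×32767+1=65535; T_17,3=3×7141686+32767=21457825; T_17,4=4×171798901+7141686=694337290; T_17,5=5×1096190550+171798901=5652751651; T_17,6=6×2734926558+1096190550=17505749898; T_17,7=7×3281882604+2734926558=25708104786; T_17,8=8×2141764053+3281882604=20415995028; T_17,9=9×820784250+2141764053=9528822303; T_17,10=10×193754990+820784250=2758334150; T_17,11=11×28936908+193754990=512060978; T_17,12=12×2757118+28936908=62022324; T_17,13=13×165620+2757118=4910178; T_17,14=14×6020+165620=249900; T_17,15=15×120+6020=7820; T_17,16=16×1+120=136; T_17,17=17×0+1=1
B_17 = ΣS(17,k) = 1+65535+21457825+694337290+5652751651+17505749898+25708104786+20415995028+9528822303+2758334150+512060978+62022324+4910178+249900+7820+136+1 = 82864869804

82864869804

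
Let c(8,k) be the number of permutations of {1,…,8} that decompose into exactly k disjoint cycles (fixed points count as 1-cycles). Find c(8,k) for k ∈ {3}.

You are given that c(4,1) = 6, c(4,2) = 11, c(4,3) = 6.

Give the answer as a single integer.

13132

i=5: T(5,1)=0+4·6=24 | T(5,2)=6+4·11=50 | T(5,3)=11+4·6=35
i=6: T(6,1)=0+5·24=120 | T(6,2)=24+5·50=274 | T(6,3)=50+5·35=225
i=7: T(7,2)=120+6·274=1764 | T(7,3)=274+6·225=1624
i=8: T(8,3)=1764+7·1624=13132
Read c(8,3) = 13132.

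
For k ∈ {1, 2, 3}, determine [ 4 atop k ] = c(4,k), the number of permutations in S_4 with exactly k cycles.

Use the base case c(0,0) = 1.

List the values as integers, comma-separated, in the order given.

r1: T_1,1=0×0+1=1
r2: T_2,1=1×1+0=1; T_2,2=1×0+1=1
r3: T_3,1=2×1+0=2; T_3,2=2×1+1=3; T_3,3=2×0+1=1
r4: T_4,1=3×2+0=6; T_4,2=3×3+2=11; T_4,3=3×1+3=6
Read c(4,1) = 6, c(4,2) = 11, c(4,3) = 6.

6, 11, 6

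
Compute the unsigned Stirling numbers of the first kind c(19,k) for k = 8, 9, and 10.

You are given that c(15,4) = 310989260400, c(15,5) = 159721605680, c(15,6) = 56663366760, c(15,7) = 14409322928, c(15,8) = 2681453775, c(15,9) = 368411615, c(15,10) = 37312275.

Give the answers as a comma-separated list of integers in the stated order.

@16  (16,5):159721605680·15+310989260400→2706813345600, (16,6):56663366760·15+159721605680→1009672107080, (16,7):14409322928·15+56663366760→272803210680, (16,8):2681453775·15+14409322928→54631129553, (16,9):368411615·15+2681453775→8207628000, (16,10):37312275·15+368411615→928095740
@17  (17,6):1009672107080·16+2706813345600→18861567058880, (17,7):272803210680·16+1009672107080→5374523477960, (17,8):54631129553·16+272803210680→1146901283528, (17,9):8207628000·16+54631129553→185953177553, (17,10):928095740·16+8207628000→23057159840
@18  (18,7):5374523477960·17+18861567058880→110228466184200, (18,8):1146901283528·17+5374523477960→24871845297936, (18,9):185953177553·17+1146901283528→4308105301929, (18,10):23057159840·17+185953177553→577924894833
@19  (19,8):24871845297936·18+110228466184200→557921681547048, (19,9):4308105301929·18+24871845297936→102417740732658, (19,10):577924894833·18+4308105301929→14710753408923
Read c(19,8) = 557921681547048, c(19,9) = 102417740732658, c(19,10) = 14710753408923.

557921681547048, 102417740732658, 14710753408923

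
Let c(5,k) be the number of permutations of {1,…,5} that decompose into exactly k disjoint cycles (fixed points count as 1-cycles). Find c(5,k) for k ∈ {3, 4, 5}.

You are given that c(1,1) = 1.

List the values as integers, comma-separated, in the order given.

i=2: T(2,1)=0+1·1=1 | T(2,2)=1+1·0=1
i=3: T(3,1)=0+2·1=2 | T(3,2)=1+2·1=3 | T(3,3)=1+2·0=1
i=4: T(4,2)=2+3·3=11 | T(4,3)=3+3·1=6 | T(4,4)=1+3·0=1
i=5: T(5,3)=11+4·6=35 | T(5,4)=6+4·1=10 | T(5,5)=1+4·0=1
Read c(5,3) = 35, c(5,4) = 10, c(5,5) = 1.

35, 10, 1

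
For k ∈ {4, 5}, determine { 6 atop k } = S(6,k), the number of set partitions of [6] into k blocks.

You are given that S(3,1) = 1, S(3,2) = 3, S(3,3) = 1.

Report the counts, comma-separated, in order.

[4] T[4,2]:2*3+1=7 · T[4,3]:3*1+3=6 · T[4,4]:4*0+1=1
[5] T[5,3]:3*6+7=25 · T[5,4]:4*1+6=10 · T[5,5]:5*0+1=1
[6] T[6,4]:4*10+25=65 · T[6,5]:5*1+10=15
Read S(6,4) = 65, S(6,5) = 15.

65, 15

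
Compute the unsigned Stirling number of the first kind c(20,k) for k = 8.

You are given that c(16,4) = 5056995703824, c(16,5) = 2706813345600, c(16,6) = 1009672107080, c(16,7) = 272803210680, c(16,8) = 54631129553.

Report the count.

12953636989943896

r17: T_17,5=16×2706813345600+5056995703824=48366009233424; T_17,6=16×1009672107080+2706813345600=18861567058880; T_17,7=16×272803210680+1009672107080=5374523477960; T_17,8=16×54631129553+272803210680=1146901283528
r18: T_18,6=17×18861567058880+48366009233424=369012649234384; T_18,7=17×5374523477960+18861567058880=110228466184200; T_18,8=17×1146901283528+5374523477960=24871845297936
r19: T_19,7=18×110228466184200+369012649234384=2353125040549984; T_19,8=18×24871845297936+110228466184200=557921681547048
r20: T_20,8=19×557921681547048+2353125040549984=12953636989943896
Read c(20,8) = 12953636989943896.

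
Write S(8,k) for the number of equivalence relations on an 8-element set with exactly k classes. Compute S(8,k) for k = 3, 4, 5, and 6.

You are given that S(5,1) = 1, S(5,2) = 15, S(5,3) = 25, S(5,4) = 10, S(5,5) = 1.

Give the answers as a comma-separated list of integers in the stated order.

966, 1701, 1050, 266

row 6: T[6][1]=1·1+0=1  T[6][2]=2·15+1=31  T[6][3]=3·25+15=90  T[6][4]=4·10+25=65  T[6][5]=5·1+10=15  T[6][6]=6·0+1=1
row 7: T[7][2]=2·31+1=63  T[7][3]=3·90+31=301  T[7][4]=4·65+90=350  T[7][5]=5·15+65=140  T[7][6]=6·1+15=21
row 8: T[8][3]=3·301+63=966  T[8][4]=4·350+301=1701  T[8][5]=5·140+350=1050  T[8][6]=6·21+140=266
Read S(8,3) = 966, S(8,4) = 1701, S(8,5) = 1050, S(8,6) = 266.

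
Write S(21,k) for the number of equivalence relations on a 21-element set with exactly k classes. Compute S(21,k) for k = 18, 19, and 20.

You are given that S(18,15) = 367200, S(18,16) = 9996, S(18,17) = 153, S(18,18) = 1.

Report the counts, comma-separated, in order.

1023435, 19285, 210

[19] T[19,16]:16*9996+367200=527136 · T[19,17]:17*153+9996=12597 · T[19,18]:18*1+153=171 · T[19,19]:19*0+1=1
[20] T[20,17]:17*12597+527136=741285 · T[20,18]:18*171+12597=15675 · T[20,19]:19*1+171=190 · T[20,20]:20*0+1=1
[21] T[21,18]:18*15675+741285=1023435 · T[21,19]:19*190+15675=19285 · T[21,20]:20*1+190=210
Read S(21,18) = 1023435, S(21,19) = 19285, S(21,20) = 210.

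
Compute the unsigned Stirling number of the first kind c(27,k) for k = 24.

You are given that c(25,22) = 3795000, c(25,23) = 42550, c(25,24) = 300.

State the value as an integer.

6160050

[26] T[26,23]:25*42550+3795000=4858750 · T[26,24]:25*300+42550=50050
[27] T[27,24]:26*50050+4858750=6160050
Read c(27,24) = 6160050.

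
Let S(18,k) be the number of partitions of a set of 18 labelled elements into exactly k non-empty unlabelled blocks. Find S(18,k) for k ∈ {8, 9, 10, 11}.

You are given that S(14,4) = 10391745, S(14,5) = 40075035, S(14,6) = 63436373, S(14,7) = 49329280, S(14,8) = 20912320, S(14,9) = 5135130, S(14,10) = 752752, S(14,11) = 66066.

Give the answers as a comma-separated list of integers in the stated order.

[15] T[15,5]:5*40075035+10391745=210766920 · T[15,6]:6*63436373+40075035=420693273 · T[15,7]:7*49329280+63436373=408741333 · T[15,8]:8*20912320+49329280=216627840 · T[15,9]:9*5135130+20912320=67128490 · T[15,10]:10*752752+5135130=12662650 · T[15,11]:11*66066+752752=1479478
[16] T[16,6]:6*420693273+210766920=2734926558 · T[16,7]:7*408741333+420693273=3281882604 · T[16,8]:8*216627840+408741333=2141764053 · T[16,9]:9*67128490+216627840=820784250 · T[16,10]:10*12662650+67128490=193754990 · T[16,11]:11*1479478+12662650=28936908
[17] T[17,7]:7*3281882604+2734926558=25708104786 · T[17,8]:8*2141764053+3281882604=20415995028 · T[17,9]:9*820784250+2141764053=9528822303 · T[17,10]:10*193754990+820784250=2758334150 · T[17,11]:11*28936908+193754990=512060978
[18] T[18,8]:8*20415995028+25708104786=189036065010 · T[18,9]:9*9528822303+20415995028=106175395755 · T[18,10]:10*2758334150+9528822303=37112163803 · T[18,11]:11*512060978+2758334150=8391004908
Read S(18,8) = 189036065010, S(18,9) = 106175395755, S(18,10) = 37112163803, S(18,11) = 8391004908.

189036065010, 106175395755, 37112163803, 8391004908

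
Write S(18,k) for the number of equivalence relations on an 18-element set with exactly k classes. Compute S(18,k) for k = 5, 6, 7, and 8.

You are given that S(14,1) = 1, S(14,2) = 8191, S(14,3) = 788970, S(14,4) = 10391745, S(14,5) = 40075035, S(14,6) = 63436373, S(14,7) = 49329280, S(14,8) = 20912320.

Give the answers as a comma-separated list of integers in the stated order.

28958095545, 110687251039, 197462483400, 189036065010

r15: T_15,2=2×8191+1=16383; T_15,3=3×788970+8191=2375101; T_15,4=4×10391745+788970=42355950; T_15,5=5×40075035+10391745=210766920; T_15,6=6×63436373+40075035=420693273; T_15,7=7×49329280+63436373=408741333; T_15,8=8×20912320+49329280=216627840
r16: T_16,3=3×2375101+16383=7141686; T_16,4=4×42355950+2375101=171798901; T_16,5=5×210766920+42355950=1096190550; T_16,6=6×420693273+210766920=2734926558; T_16,7=7×408741333+420693273=3281882604; T_16,8=8×216627840+408741333=2141764053
r17: T_17,4=4×171798901+7141686=694337290; T_17,5=5×1096190550+171798901=5652751651; T_17,6=6×2734926558+1096190550=17505749898; T_17,7=7×3281882604+2734926558=25708104786; T_17,8=8×2141764053+3281882604=20415995028
r18: T_18,5=5×5652751651+694337290=28958095545; T_18,6=6×17505749898+5652751651=110687251039; T_18,7=7×25708104786+17505749898=197462483400; T_18,8=8×20415995028+25708104786=189036065010
Read S(18,5) = 28958095545, S(18,6) = 110687251039, S(18,7) = 197462483400, S(18,8) = 189036065010.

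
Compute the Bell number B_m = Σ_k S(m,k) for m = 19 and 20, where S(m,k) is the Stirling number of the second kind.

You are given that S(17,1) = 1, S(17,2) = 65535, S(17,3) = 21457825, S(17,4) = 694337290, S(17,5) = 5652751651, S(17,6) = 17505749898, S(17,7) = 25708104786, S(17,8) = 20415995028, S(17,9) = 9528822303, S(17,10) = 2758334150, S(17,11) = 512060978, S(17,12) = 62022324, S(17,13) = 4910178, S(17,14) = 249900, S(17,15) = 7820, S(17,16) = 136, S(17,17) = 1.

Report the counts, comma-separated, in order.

5832742205057, 51724158235372

@18  (18,1):1·1+0→1, (18,2):65535·2+1→131071, (18,3):21457825·3+65535→64439010, (18,4):694337290·4+21457825→2798806985, (18,5):5652751651·5+694337290→28958095545, (18,6):17505749898·6+5652751651→110687251039, (18,7):25708104786·7+17505749898→197462483400, (18,8):20415995028·8+25708104786→189036065010, (18,9):9528822303·9+20415995028→106175395755, (18,10):2758334150·10+9528822303→37112163803, (18,11):512060978·11+2758334150→8391004908, (18,12):62022324·12+512060978→1256328866, (18,13):4910178·13+62022324→125854638, (18,14):249900·14+4910178→8408778, (18,15):7820·15+249900→367200, (18,16):136·16+7820→9996, (18,17):1·17+136→153, (18,18):0·18+1→1
@19  (19,1):1·1+0→1, (19,2):131071·2+1→262143, (19,3):64439010·3+131071→193448101, (19,4):2798806985·4+64439010→11259666950, (19,5):28958095545·5+2798806985→147589284710, (19,6):110687251039·6+28958095545→693081601779, (19,7):197462483400·7+110687251039→1492924634839, (19,8):189036065010·8+197462483400→1709751003480, (19,9):106175395755·9+189036065010→1144614626805, (19,10):37112163803·10+106175395755→477297033785, (19,11):8391004908·11+37112163803→129413217791, (19,12):1256328866·12+8391004908→23466951300, (19,13):125854638·13+1256328866→2892439160, (19,14):8408778·14+125854638→243577530, (19,15):367200·15+8408778→13916778, (19,16):9996·16+367200→527136, (19,17):153·17+9996→12597, (19,18):1·18+153→171, (19,19):0·19+1→1
@20  (20,1):1·1+0→1, (20,2):262143·2+1→524287, (20,3):193448101·3+262143→580606446, (20,4):11259666950·4+193448101→45232115901, (20,5):147589284710·5+11259666950→749206090500, (20,6):693081601779·6+147589284710→4306078895384, (20,7):1492924634839·7+693081601779→11143554045652, (20,8):1709751003480·8+1492924634839→15170932662679, (20,9):1144614626805·9+1709751003480→12011282644725, (20,10):477297033785·10+1144614626805→5917584964655, (20,11):129413217791·11+477297033785→1900842429486, (20,12):23466951300·12+129413217791→411016633391, (20,13):2892439160·13+23466951300→61068660380, (20,14):243577530·14+2892439160→6302524580, (20,15):13916778·15+243577530→452329200, (20,16):527136·16+13916778→22350954, (20,17):12597·17+527136→741285, (20,18):171·18+12597→15675, (20,19):1·19+171→190, (20,20):0·20+1→1
B_19 = ΣS(19,k) = 1+262143+193448101+11259666950+147589284710+693081601779+1492924634839+1709751003480+1144614626805+477297033785+129413217791+23466951300+2892439160+243577530+13916778+527136+12597+171+1 = 5832742205057
B_20 = ΣS(20,k) = 1+524287+580606446+45232115901+749206090500+4306078895384+11143554045652+15170932662679+12011282644725+5917584964655+1900842429486+411016633391+61068660380+6302524580+452329200+22350954+741285+15675+190+1 = 51724158235372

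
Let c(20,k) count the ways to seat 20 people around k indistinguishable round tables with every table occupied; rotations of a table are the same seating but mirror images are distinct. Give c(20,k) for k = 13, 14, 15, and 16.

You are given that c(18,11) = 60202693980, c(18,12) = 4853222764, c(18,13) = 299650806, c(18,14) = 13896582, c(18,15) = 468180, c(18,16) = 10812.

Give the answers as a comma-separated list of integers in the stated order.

[19] T[19,12]:18*4853222764+60202693980=147560703732 · T[19,13]:18*299650806+4853222764=10246937272 · T[19,14]:18*13896582+299650806=549789282 · T[19,15]:18*468180+13896582=22323822 · T[19,16]:18*10812+468180=662796
[20] T[20,13]:19*10246937272+147560703732=342252511900 · T[20,14]:19*549789282+10246937272=20692933630 · T[20,15]:19*22323822+549789282=973941900 · T[20,16]:19*662796+22323822=34916946
Read c(20,13) = 342252511900, c(20,14) = 20692933630, c(20,15) = 973941900, c(20,16) = 34916946.

342252511900, 20692933630, 973941900, 34916946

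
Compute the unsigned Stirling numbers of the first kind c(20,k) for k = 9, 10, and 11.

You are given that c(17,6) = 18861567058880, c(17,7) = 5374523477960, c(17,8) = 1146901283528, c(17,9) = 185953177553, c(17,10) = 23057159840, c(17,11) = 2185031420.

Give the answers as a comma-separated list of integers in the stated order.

i=18: T(18,7)=18861567058880+17·5374523477960=110228466184200 | T(18,8)=5374523477960+17·1146901283528=24871845297936 | T(18,9)=1146901283528+17·185953177553=4308105301929 | T(18,10)=185953177553+17·23057159840=577924894833 | T(18,11)=23057159840+17·2185031420=60202693980
i=19: T(19,8)=110228466184200+18·24871845297936=557921681547048 | T(19,9)=24871845297936+18·4308105301929=102417740732658 | T(19,10)=4308105301929+18·577924894833=14710753408923 | T(19,11)=577924894833+18·60202693980=1661573386473
i=20: T(20,9)=557921681547048+19·102417740732658=2503858755467550 | T(20,10)=102417740732658+19·14710753408923=381922055502195 | T(20,11)=14710753408923+19·1661573386473=46280647751910
Read c(20,9) = 2503858755467550, c(20,10) = 381922055502195, c(20,11) = 46280647751910.

2503858755467550, 381922055502195, 46280647751910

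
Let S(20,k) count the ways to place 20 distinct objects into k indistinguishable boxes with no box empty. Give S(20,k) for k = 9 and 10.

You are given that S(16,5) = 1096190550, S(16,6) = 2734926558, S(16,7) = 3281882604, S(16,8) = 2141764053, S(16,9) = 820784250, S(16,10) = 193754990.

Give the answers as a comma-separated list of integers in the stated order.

12011282644725, 5917584964655

i=17: T(17,6)=1096190550+6·2734926558=17505749898 | T(17,7)=2734926558+7·3281882604=25708104786 | T(17,8)=3281882604+8·2141764053=20415995028 | T(17,9)=2141764053+9·820784250=9528822303 | T(17,10)=820784250+10·193754990=2758334150
i=18: T(18,7)=17505749898+7·25708104786=197462483400 | T(18,8)=25708104786+8·20415995028=189036065010 | T(18,9)=20415995028+9·9528822303=106175395755 | T(18,10)=9528822303+10·2758334150=37112163803
i=19: T(19,8)=197462483400+8·189036065010=1709751003480 | T(19,9)=189036065010+9·106175395755=1144614626805 | T(19,10)=106175395755+10·37112163803=477297033785
i=20: T(20,9)=1709751003480+9·1144614626805=12011282644725 | T(20,10)=1144614626805+10·477297033785=5917584964655
Read S(20,9) = 12011282644725, S(20,10) = 5917584964655.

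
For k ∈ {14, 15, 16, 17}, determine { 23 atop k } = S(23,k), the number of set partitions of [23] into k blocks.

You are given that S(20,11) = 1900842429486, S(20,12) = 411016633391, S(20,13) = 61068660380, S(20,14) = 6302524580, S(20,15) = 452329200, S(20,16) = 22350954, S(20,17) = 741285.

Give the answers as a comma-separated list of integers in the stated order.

r21: T_21,12=12×411016633391+1900842429486=6833042030178; T_21,13=13×61068660380+411016633391=1204909218331; T_21,14=14×6302524580+61068660380=149304004500; T_21,15=15×452329200+6302524580=13087462580; T_21,16=16×22350954+452329200=809944464; T_21,17=17×741285+22350954=34952799
r22: T_22,13=13×1204909218331+6833042030178=22496861868481; T_22,14=14×149304004500+1204909218331=3295165281331; T_22,15=15×13087462580+149304004500=345615943200; T_22,16=16×809944464+13087462580=26046574004; T_22,17=17×34952799+809944464=1404142047
r23: T_23,14=14×3295165281331+22496861868481=68629175807115; T_23,15=15×345615943200+3295165281331=8479404429331; T_23,16=16×26046574004+345615943200=762361127264; T_23,17=17×1404142047+26046574004=49916988803
Read S(23,14) = 68629175807115, S(23,15) = 8479404429331, S(23,16) = 762361127264, S(23,17) = 49916988803.

68629175807115, 8479404429331, 762361127264, 49916988803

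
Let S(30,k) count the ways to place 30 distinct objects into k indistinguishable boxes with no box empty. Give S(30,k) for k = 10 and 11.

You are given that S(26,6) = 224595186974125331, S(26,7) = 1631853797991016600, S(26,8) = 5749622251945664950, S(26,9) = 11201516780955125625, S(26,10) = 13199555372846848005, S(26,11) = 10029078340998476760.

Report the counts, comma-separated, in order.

173373343599189364594756, 215047101560666876619690

row 27: T[27][7]=7·1631853797991016600+224595186974125331=11647571772911241531  T[27][8]=8·5749622251945664950+1631853797991016600=47628831813556336200  T[27][9]=9·11201516780955125625+5749622251945664950=106563273280541795575  T[27][10]=10·13199555372846848005+11201516780955125625=143197070509423605675  T[27][11]=11·10029078340998476760+13199555372846848005=123519417123830092365
row 28: T[28][8]=8·47628831813556336200+11647571772911241531=392678226281361931131  T[28][9]=9·106563273280541795575+47628831813556336200=1006698291338432496375  T[28][10]=10·143197070509423605675+106563273280541795575=1538533978374777852325  T[28][11]=11·123519417123830092365+143197070509423605675=1501910658871554621690
row 29: T[29][9]=9·1006698291338432496375+392678226281361931131=9452962848327254398506  T[29][10]=10·1538533978374777852325+1006698291338432496375=16392038075086211019625  T[29][11]=11·1501910658871554621690+1538533978374777852325=18059551225961878690915
row 30: T[30][10]=10·16392038075086211019625+9452962848327254398506=173373343599189364594756  T[30][11]=11·18059551225961878690915+16392038075086211019625=215047101560666876619690
Read S(30,10) = 173373343599189364594756, S(30,11) = 215047101560666876619690.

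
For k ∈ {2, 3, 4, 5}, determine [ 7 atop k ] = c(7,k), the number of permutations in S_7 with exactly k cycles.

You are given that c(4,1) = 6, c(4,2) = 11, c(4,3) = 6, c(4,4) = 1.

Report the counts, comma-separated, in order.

[5] T[5,1]:4*6+0=24 · T[5,2]:4*11+6=50 · T[5,3]:4*6+11=35 · T[5,4]:4*1+6=10 · T[5,5]:4*0+1=1
[6] T[6,1]:5*24+0=120 · T[6,2]:5*50+24=274 · T[6,3]:5*35+50=225 · T[6,4]:5*10+35=85 · T[6,5]:5*1+10=15
[7] T[7,2]:6*274+120=1764 · T[7,3]:6*225+274=1624 · T[7,4]:6*85+225=735 · T[7,5]:6*15+85=175
Read c(7,2) = 1764, c(7,3) = 1624, c(7,4) = 735, c(7,5) = 175.

1764, 1624, 735, 175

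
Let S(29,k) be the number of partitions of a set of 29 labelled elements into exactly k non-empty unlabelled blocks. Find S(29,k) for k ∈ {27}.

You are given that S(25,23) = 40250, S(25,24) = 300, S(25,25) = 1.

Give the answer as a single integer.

i=26: T(26,24)=40250+24·300=47450 | T(26,25)=300+25·1=325 | T(26,26)=1+26·0=1
i=27: T(27,25)=47450+25·325=55575 | T(27,26)=325+26·1=351 | T(27,27)=1+27·0=1
i=28: T(28,26)=55575+26·351=64701 | T(28,27)=351+27·1=378
i=29: T(29,27)=64701+27·378=74907
Read S(29,27) = 74907.

74907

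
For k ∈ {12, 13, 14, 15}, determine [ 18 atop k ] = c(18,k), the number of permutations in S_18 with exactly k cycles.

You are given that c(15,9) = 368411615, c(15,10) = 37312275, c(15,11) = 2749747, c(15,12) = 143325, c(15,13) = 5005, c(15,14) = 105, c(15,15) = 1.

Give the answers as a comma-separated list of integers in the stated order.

4853222764, 299650806, 13896582, 468180

@16  (16,10):37312275·15+368411615→928095740, (16,11):2749747·15+37312275→78558480, (16,12):143325·15+2749747→4899622, (16,13):5005·15+143325→218400, (16,14):105·15+5005→6580, (16,15):1·15+105→120
@17  (17,11):78558480·16+928095740→2185031420, (17,12):4899622·16+78558480→156952432, (17,13):218400·16+4899622→8394022, (17,14):6580·16+218400→323680, (17,15):120·16+6580→8500
@18  (18,12):156952432·17+2185031420→4853222764, (18,13):8394022·17+156952432→299650806, (18,14):323680·17+8394022→13896582, (18,15):8500·17+323680→468180
Read c(18,12) = 4853222764, c(18,13) = 299650806, c(18,14) = 13896582, c(18,15) = 468180.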